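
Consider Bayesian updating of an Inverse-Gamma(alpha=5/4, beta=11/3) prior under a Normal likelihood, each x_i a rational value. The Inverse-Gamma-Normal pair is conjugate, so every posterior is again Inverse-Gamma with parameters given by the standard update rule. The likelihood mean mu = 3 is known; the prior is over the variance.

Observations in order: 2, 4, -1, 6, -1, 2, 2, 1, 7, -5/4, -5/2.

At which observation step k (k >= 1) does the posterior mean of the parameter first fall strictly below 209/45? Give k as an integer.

obs 1: x=2 → posterior Inverse-Gamma(7/4, 25/6)
obs 2: x=4 → posterior Inverse-Gamma(9/4, 14/3)
obs 3: x=-1 → posterior Inverse-Gamma(11/4, 38/3)
obs 4: x=6 → posterior Inverse-Gamma(13/4, 103/6)
obs 5: x=-1 → posterior Inverse-Gamma(15/4, 151/6)
obs 6: x=2 → posterior Inverse-Gamma(17/4, 77/3)
obs 7: x=2 → posterior Inverse-Gamma(19/4, 157/6)
obs 8: x=1 → posterior Inverse-Gamma(21/4, 169/6)
obs 9: x=7 → posterior Inverse-Gamma(23/4, 217/6)
obs 10: x=-5/4 → posterior Inverse-Gamma(25/4, 4339/96)
obs 11: x=-5/2 → posterior Inverse-Gamma(27/4, 5791/96)

k = 2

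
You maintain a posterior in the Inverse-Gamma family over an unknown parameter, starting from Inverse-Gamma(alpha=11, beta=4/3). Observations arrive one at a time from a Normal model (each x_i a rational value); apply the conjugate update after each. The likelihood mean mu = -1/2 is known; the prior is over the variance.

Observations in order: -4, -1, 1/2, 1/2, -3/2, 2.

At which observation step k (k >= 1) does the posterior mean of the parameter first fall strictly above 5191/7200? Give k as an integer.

k = 5

obs 1: x=-4 → posterior Inverse-Gamma(23/2, 179/24)
obs 2: x=-1 → posterior Inverse-Gamma(12, 91/12)
obs 3: x=1/2 → posterior Inverse-Gamma(25/2, 97/12)
obs 4: x=1/2 → posterior Inverse-Gamma(13, 103/12)
obs 5: x=-3/2 → posterior Inverse-Gamma(27/2, 109/12)
obs 6: x=2 → posterior Inverse-Gamma(14, 293/24)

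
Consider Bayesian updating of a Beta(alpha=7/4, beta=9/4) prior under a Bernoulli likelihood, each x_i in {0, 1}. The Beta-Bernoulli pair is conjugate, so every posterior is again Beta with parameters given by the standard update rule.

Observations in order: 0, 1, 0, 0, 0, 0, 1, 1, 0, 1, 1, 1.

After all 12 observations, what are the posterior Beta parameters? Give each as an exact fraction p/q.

obs 1: x=0 → posterior Beta(7/4, 13/4)
obs 2: x=1 → posterior Beta(11/4, 13/4)
obs 3: x=0 → posterior Beta(11/4, 17/4)
obs 4: x=0 → posterior Beta(11/4, 21/4)
obs 5: x=0 → posterior Beta(11/4, 25/4)
obs 6: x=0 → posterior Beta(11/4, 29/4)
obs 7: x=1 → posterior Beta(15/4, 29/4)
obs 8: x=1 → posterior Beta(19/4, 29/4)
obs 9: x=0 → posterior Beta(19/4, 33/4)
obs 10: x=1 → posterior Beta(23/4, 33/4)
obs 11: x=1 → posterior Beta(27/4, 33/4)
obs 12: x=1 → posterior Beta(31/4, 33/4)

alpha=31/4, beta=33/4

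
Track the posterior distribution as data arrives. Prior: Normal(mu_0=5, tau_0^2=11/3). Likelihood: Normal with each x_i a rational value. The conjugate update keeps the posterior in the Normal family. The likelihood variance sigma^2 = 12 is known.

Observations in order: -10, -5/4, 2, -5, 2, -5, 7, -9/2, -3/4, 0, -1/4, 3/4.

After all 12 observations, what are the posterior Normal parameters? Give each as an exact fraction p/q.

mu_0=5/56, tau_0^2=11/14

obs 1: x=-10 → posterior Normal(70/47, 132/47)
obs 2: x=-5/4 → posterior Normal(225/232, 66/29)
obs 3: x=2 → posterior Normal(313/276, 44/23)
obs 4: x=-5 → posterior Normal(93/320, 33/20)
obs 5: x=2 → posterior Normal(181/364, 132/91)
obs 6: x=-5 → posterior Normal(-13/136, 22/17)
obs 7: x=7 → posterior Normal(269/452, 132/113)
obs 8: x=-9/2 → posterior Normal(71/496, 33/31)
obs 9: x=-3/4 → posterior Normal(19/270, 44/45)
obs 10: x=0 → posterior Normal(19/292, 66/73)
obs 11: x=-1/4 → posterior Normal(27/628, 132/157)
obs 12: x=3/4 → posterior Normal(5/56, 11/14)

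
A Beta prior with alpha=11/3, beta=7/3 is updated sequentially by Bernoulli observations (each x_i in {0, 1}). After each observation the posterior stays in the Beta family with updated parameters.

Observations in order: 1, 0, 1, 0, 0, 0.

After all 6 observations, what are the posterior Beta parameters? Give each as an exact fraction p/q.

alpha=17/3, beta=19/3

obs 1: x=1 → posterior Beta(14/3, 7/3)
obs 2: x=0 → posterior Beta(14/3, 10/3)
obs 3: x=1 → posterior Beta(17/3, 10/3)
obs 4: x=0 → posterior Beta(17/3, 13/3)
obs 5: x=0 → posterior Beta(17/3, 16/3)
obs 6: x=0 → posterior Beta(17/3, 19/3)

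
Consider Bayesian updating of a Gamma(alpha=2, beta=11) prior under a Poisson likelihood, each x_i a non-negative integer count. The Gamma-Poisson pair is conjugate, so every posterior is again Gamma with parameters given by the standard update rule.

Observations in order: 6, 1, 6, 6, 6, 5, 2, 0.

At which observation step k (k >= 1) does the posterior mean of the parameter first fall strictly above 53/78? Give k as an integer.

k = 2

obs 1: x=6 → posterior Gamma(8, 12)
obs 2: x=1 → posterior Gamma(9, 13)
obs 3: x=6 → posterior Gamma(15, 14)
obs 4: x=6 → posterior Gamma(21, 15)
obs 5: x=6 → posterior Gamma(27, 16)
obs 6: x=5 → posterior Gamma(32, 17)
obs 7: x=2 → posterior Gamma(34, 18)
obs 8: x=0 → posterior Gamma(34, 19)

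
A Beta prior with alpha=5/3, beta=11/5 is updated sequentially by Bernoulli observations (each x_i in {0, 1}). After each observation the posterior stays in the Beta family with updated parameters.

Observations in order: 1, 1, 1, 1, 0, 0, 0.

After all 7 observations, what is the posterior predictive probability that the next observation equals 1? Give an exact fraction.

85/163

obs 1: x=1 → posterior Beta(8/3, 11/5)
obs 2: x=1 → posterior Beta(11/3, 11/5)
obs 3: x=1 → posterior Beta(14/3, 11/5)
obs 4: x=1 → posterior Beta(17/3, 11/5)
obs 5: x=0 → posterior Beta(17/3, 16/5)
obs 6: x=0 → posterior Beta(17/3, 21/5)
obs 7: x=0 → posterior Beta(17/3, 26/5)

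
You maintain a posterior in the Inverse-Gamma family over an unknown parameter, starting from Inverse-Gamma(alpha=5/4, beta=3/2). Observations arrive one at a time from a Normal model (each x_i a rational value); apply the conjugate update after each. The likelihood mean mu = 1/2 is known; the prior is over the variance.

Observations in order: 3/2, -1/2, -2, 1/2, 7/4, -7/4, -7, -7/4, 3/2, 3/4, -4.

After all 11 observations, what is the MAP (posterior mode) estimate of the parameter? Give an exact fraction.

201/31

obs 1: x=3/2 → posterior Inverse-Gamma(7/4, 2)
obs 2: x=-1/2 → posterior Inverse-Gamma(9/4, 5/2)
obs 3: x=-2 → posterior Inverse-Gamma(11/4, 45/8)
obs 4: x=1/2 → posterior Inverse-Gamma(13/4, 45/8)
obs 5: x=7/4 → posterior Inverse-Gamma(15/4, 205/32)
obs 6: x=-7/4 → posterior Inverse-Gamma(17/4, 143/16)
obs 7: x=-7 → posterior Inverse-Gamma(19/4, 593/16)
obs 8: x=-7/4 → posterior Inverse-Gamma(21/4, 1267/32)
obs 9: x=3/2 → posterior Inverse-Gamma(23/4, 1283/32)
obs 10: x=3/4 → posterior Inverse-Gamma(25/4, 321/8)
obs 11: x=-4 → posterior Inverse-Gamma(27/4, 201/4)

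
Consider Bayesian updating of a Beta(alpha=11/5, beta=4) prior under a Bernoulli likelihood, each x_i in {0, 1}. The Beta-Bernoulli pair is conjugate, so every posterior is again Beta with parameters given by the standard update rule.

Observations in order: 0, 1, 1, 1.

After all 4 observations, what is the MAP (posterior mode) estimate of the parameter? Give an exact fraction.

21/41

obs 1: x=0 → posterior Beta(11/5, 5)
obs 2: x=1 → posterior Beta(16/5, 5)
obs 3: x=1 → posterior Beta(21/5, 5)
obs 4: x=1 → posterior Beta(26/5, 5)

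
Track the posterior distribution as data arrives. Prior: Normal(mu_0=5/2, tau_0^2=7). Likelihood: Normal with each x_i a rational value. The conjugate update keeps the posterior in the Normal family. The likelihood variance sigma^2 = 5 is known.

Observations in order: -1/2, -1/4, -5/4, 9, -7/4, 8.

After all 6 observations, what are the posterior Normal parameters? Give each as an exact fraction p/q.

obs 1: x=-1/2 → posterior Normal(3/4, 35/12)
obs 2: x=-1/4 → posterior Normal(29/76, 35/19)
obs 3: x=-5/4 → posterior Normal(-3/52, 35/26)
obs 4: x=9 → posterior Normal(41/22, 35/33)
obs 5: x=-7/4 → posterior Normal(197/160, 7/8)
obs 6: x=8 → posterior Normal(421/188, 35/47)

mu_0=421/188, tau_0^2=35/47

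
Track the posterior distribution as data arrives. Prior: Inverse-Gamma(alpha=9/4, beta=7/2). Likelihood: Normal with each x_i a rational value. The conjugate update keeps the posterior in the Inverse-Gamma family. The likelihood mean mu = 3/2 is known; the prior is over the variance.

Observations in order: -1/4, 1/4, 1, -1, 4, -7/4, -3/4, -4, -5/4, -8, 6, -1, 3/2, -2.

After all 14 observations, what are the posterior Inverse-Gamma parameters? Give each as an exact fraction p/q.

alpha=37/4, beta=3309/32

obs 1: x=-1/4 → posterior Inverse-Gamma(11/4, 161/32)
obs 2: x=1/4 → posterior Inverse-Gamma(13/4, 93/16)
obs 3: x=1 → posterior Inverse-Gamma(15/4, 95/16)
obs 4: x=-1 → posterior Inverse-Gamma(17/4, 145/16)
obs 5: x=4 → posterior Inverse-Gamma(19/4, 195/16)
obs 6: x=-7/4 → posterior Inverse-Gamma(21/4, 559/32)
obs 7: x=-3/4 → posterior Inverse-Gamma(23/4, 20)
obs 8: x=-4 → posterior Inverse-Gamma(25/4, 281/8)
obs 9: x=-5/4 → posterior Inverse-Gamma(27/4, 1245/32)
obs 10: x=-8 → posterior Inverse-Gamma(29/4, 2689/32)
obs 11: x=6 → posterior Inverse-Gamma(31/4, 3013/32)
obs 12: x=-1 → posterior Inverse-Gamma(33/4, 3113/32)
obs 13: x=3/2 → posterior Inverse-Gamma(35/4, 3113/32)
obs 14: x=-2 → posterior Inverse-Gamma(37/4, 3309/32)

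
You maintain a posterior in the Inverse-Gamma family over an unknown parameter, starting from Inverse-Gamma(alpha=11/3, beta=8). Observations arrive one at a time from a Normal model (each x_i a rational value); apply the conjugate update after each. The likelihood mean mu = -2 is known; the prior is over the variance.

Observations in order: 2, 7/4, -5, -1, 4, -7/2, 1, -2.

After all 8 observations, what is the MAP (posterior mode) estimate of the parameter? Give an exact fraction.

4959/832

obs 1: x=2 → posterior Inverse-Gamma(25/6, 16)
obs 2: x=7/4 → posterior Inverse-Gamma(14/3, 737/32)
obs 3: x=-5 → posterior Inverse-Gamma(31/6, 881/32)
obs 4: x=-1 → posterior Inverse-Gamma(17/3, 897/32)
obs 5: x=4 → posterior Inverse-Gamma(37/6, 1473/32)
obs 6: x=-7/2 → posterior Inverse-Gamma(20/3, 1509/32)
obs 7: x=1 → posterior Inverse-Gamma(43/6, 1653/32)
obs 8: x=-2 → posterior Inverse-Gamma(23/3, 1653/32)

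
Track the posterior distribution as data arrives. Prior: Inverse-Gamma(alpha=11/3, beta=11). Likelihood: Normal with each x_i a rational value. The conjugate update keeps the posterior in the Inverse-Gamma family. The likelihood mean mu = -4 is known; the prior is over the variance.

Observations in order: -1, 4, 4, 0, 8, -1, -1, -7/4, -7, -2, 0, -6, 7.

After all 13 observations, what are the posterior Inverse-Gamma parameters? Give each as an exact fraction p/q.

alpha=61/6, beta=7937/32

obs 1: x=-1 → posterior Inverse-Gamma(25/6, 31/2)
obs 2: x=4 → posterior Inverse-Gamma(14/3, 95/2)
obs 3: x=4 → posterior Inverse-Gamma(31/6, 159/2)
obs 4: x=0 → posterior Inverse-Gamma(17/3, 175/2)
obs 5: x=8 → posterior Inverse-Gamma(37/6, 319/2)
obs 6: x=-1 → posterior Inverse-Gamma(20/3, 164)
obs 7: x=-1 → posterior Inverse-Gamma(43/6, 337/2)
obs 8: x=-7/4 → posterior Inverse-Gamma(23/3, 5473/32)
obs 9: x=-7 → posterior Inverse-Gamma(49/6, 5617/32)
obs 10: x=-2 → posterior Inverse-Gamma(26/3, 5681/32)
obs 11: x=0 → posterior Inverse-Gamma(55/6, 5937/32)
obs 12: x=-6 → posterior Inverse-Gamma(29/3, 6001/32)
obs 13: x=7 → posterior Inverse-Gamma(61/6, 7937/32)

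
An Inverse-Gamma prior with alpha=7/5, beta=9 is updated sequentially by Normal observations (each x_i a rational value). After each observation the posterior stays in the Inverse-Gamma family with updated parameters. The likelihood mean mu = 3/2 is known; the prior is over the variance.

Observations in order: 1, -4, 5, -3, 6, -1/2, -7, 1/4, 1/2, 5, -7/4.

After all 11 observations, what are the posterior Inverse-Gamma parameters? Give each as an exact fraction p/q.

alpha=69/10, beta=1623/16

obs 1: x=1 → posterior Inverse-Gamma(19/10, 73/8)
obs 2: x=-4 → posterior Inverse-Gamma(12/5, 97/4)
obs 3: x=5 → posterior Inverse-Gamma(29/10, 243/8)
obs 4: x=-3 → posterior Inverse-Gamma(17/5, 81/2)
obs 5: x=6 → posterior Inverse-Gamma(39/10, 405/8)
obs 6: x=-1/2 → posterior Inverse-Gamma(22/5, 421/8)
obs 7: x=-7 → posterior Inverse-Gamma(49/10, 355/4)
obs 8: x=1/4 → posterior Inverse-Gamma(27/5, 2865/32)
obs 9: x=1/2 → posterior Inverse-Gamma(59/10, 2881/32)
obs 10: x=5 → posterior Inverse-Gamma(32/5, 3077/32)
obs 11: x=-7/4 → posterior Inverse-Gamma(69/10, 1623/16)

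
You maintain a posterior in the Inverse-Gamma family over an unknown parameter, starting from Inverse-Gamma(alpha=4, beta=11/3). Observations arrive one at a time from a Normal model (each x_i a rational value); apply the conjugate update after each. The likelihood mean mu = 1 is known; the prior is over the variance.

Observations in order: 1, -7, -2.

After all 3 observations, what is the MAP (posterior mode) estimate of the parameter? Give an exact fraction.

obs 1: x=1 → posterior Inverse-Gamma(9/2, 11/3)
obs 2: x=-7 → posterior Inverse-Gamma(5, 107/3)
obs 3: x=-2 → posterior Inverse-Gamma(11/2, 241/6)

241/39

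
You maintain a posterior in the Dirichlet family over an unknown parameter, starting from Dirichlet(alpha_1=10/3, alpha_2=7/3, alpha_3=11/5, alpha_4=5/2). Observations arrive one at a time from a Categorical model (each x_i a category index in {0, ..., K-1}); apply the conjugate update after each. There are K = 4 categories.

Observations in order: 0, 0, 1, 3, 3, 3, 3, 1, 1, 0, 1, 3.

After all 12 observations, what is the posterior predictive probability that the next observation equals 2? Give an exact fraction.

6/61

obs 1: x=0 → posterior Dirichlet(13/3, 7/3, 11/5, 5/2)
obs 2: x=0 → posterior Dirichlet(16/3, 7/3, 11/5, 5/2)
obs 3: x=1 → posterior Dirichlet(16/3, 10/3, 11/5, 5/2)
obs 4: x=3 → posterior Dirichlet(16/3, 10/3, 11/5, 7/2)
obs 5: x=3 → posterior Dirichlet(16/3, 10/3, 11/5, 9/2)
obs 6: x=3 → posterior Dirichlet(16/3, 10/3, 11/5, 11/2)
obs 7: x=3 → posterior Dirichlet(16/3, 10/3, 11/5, 13/2)
obs 8: x=1 → posterior Dirichlet(16/3, 13/3, 11/5, 13/2)
obs 9: x=1 → posterior Dirichlet(16/3, 16/3, 11/5, 13/2)
obs 10: x=0 → posterior Dirichlet(19/3, 16/3, 11/5, 13/2)
obs 11: x=1 → posterior Dirichlet(19/3, 19/3, 11/5, 13/2)
obs 12: x=3 → posterior Dirichlet(19/3, 19/3, 11/5, 15/2)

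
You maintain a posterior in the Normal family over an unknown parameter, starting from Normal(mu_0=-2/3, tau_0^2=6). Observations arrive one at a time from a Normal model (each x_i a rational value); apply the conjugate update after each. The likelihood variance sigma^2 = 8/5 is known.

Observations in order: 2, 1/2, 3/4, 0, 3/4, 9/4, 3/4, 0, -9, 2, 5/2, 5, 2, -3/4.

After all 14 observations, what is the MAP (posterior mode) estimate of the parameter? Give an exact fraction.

obs 1: x=2 → posterior Normal(82/57, 24/19)
obs 2: x=1/2 → posterior Normal(209/204, 12/17)
obs 3: x=3/4 → posterior Normal(79/84, 24/49)
obs 4: x=0 → posterior Normal(553/768, 3/8)
obs 5: x=3/4 → posterior Normal(172/237, 24/79)
obs 6: x=9/4 → posterior Normal(1093/1128, 12/47)
obs 7: x=3/4 → posterior Normal(307/327, 24/109)
obs 8: x=0 → posterior Normal(307/372, 6/31)
obs 9: x=-9 → posterior Normal(-98/417, 24/139)
obs 10: x=2 → posterior Normal(-4/231, 12/77)
obs 11: x=5/2 → posterior Normal(209/1014, 24/169)
obs 12: x=5 → posterior Normal(659/1104, 3/23)
obs 13: x=2 → posterior Normal(839/1194, 24/199)
obs 14: x=-3/4 → posterior Normal(1543/2568, 12/107)

1543/2568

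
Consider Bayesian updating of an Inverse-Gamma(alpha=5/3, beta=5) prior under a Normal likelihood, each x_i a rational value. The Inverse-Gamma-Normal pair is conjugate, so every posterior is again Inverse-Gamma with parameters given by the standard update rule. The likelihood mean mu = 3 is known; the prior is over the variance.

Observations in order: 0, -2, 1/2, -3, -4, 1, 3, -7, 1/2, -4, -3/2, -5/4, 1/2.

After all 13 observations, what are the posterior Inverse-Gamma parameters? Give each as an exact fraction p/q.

obs 1: x=0 → posterior Inverse-Gamma(13/6, 19/2)
obs 2: x=-2 → posterior Inverse-Gamma(8/3, 22)
obs 3: x=1/2 → posterior Inverse-Gamma(19/6, 201/8)
obs 4: x=-3 → posterior Inverse-Gamma(11/3, 345/8)
obs 5: x=-4 → posterior Inverse-Gamma(25/6, 541/8)
obs 6: x=1 → posterior Inverse-Gamma(14/3, 557/8)
obs 7: x=3 → posterior Inverse-Gamma(31/6, 557/8)
obs 8: x=-7 → posterior Inverse-Gamma(17/3, 957/8)
obs 9: x=1/2 → posterior Inverse-Gamma(37/6, 491/4)
obs 10: x=-4 → posterior Inverse-Gamma(20/3, 589/4)
obs 11: x=-3/2 → posterior Inverse-Gamma(43/6, 1259/8)
obs 12: x=-5/4 → posterior Inverse-Gamma(23/3, 5325/32)
obs 13: x=1/2 → posterior Inverse-Gamma(49/6, 5425/32)

alpha=49/6, beta=5425/32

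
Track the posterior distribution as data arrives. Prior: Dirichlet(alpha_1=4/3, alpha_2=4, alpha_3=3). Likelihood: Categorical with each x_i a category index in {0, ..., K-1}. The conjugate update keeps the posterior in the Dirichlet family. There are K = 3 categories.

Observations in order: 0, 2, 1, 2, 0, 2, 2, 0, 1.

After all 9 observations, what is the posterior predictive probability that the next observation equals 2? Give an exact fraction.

21/52

obs 1: x=0 → posterior Dirichlet(7/3, 4, 3)
obs 2: x=2 → posterior Dirichlet(7/3, 4, 4)
obs 3: x=1 → posterior Dirichlet(7/3, 5, 4)
obs 4: x=2 → posterior Dirichlet(7/3, 5, 5)
obs 5: x=0 → posterior Dirichlet(10/3, 5, 5)
obs 6: x=2 → posterior Dirichlet(10/3, 5, 6)
obs 7: x=2 → posterior Dirichlet(10/3, 5, 7)
obs 8: x=0 → posterior Dirichlet(13/3, 5, 7)
obs 9: x=1 → posterior Dirichlet(13/3, 6, 7)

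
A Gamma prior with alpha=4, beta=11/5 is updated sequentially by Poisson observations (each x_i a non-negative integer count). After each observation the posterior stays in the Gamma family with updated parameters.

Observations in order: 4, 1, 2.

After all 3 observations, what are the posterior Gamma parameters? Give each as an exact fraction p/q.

obs 1: x=4 → posterior Gamma(8, 16/5)
obs 2: x=1 → posterior Gamma(9, 21/5)
obs 3: x=2 → posterior Gamma(11, 26/5)

alpha=11, beta=26/5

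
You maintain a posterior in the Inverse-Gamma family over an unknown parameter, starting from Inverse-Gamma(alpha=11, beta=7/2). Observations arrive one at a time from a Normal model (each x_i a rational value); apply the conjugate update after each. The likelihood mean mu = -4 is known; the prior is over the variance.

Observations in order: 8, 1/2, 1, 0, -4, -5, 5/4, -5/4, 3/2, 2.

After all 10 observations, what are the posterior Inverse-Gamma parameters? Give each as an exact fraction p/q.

alpha=16, beta=2517/16

obs 1: x=8 → posterior Inverse-Gamma(23/2, 151/2)
obs 2: x=1/2 → posterior Inverse-Gamma(12, 685/8)
obs 3: x=1 → posterior Inverse-Gamma(25/2, 785/8)
obs 4: x=0 → posterior Inverse-Gamma(13, 849/8)
obs 5: x=-4 → posterior Inverse-Gamma(27/2, 849/8)
obs 6: x=-5 → posterior Inverse-Gamma(14, 853/8)
obs 7: x=5/4 → posterior Inverse-Gamma(29/2, 3853/32)
obs 8: x=-5/4 → posterior Inverse-Gamma(15, 1987/16)
obs 9: x=3/2 → posterior Inverse-Gamma(31/2, 2229/16)
obs 10: x=2 → posterior Inverse-Gamma(16, 2517/16)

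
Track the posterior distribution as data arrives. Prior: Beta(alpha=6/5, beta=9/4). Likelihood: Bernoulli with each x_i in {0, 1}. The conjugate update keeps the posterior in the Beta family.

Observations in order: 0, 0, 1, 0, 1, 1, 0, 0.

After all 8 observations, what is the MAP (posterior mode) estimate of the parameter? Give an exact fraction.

obs 1: x=0 → posterior Beta(6/5, 13/4)
obs 2: x=0 → posterior Beta(6/5, 17/4)
obs 3: x=1 → posterior Beta(11/5, 17/4)
obs 4: x=0 → posterior Beta(11/5, 21/4)
obs 5: x=1 → posterior Beta(16/5, 21/4)
obs 6: x=1 → posterior Beta(21/5, 21/4)
obs 7: x=0 → posterior Beta(21/5, 25/4)
obs 8: x=0 → posterior Beta(21/5, 29/4)

64/189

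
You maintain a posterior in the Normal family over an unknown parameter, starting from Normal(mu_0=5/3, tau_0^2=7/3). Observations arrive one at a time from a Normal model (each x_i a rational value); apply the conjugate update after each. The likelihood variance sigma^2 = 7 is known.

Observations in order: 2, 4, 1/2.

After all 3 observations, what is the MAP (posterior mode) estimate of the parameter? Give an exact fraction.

23/12

obs 1: x=2 → posterior Normal(7/4, 7/4)
obs 2: x=4 → posterior Normal(11/5, 7/5)
obs 3: x=1/2 → posterior Normal(23/12, 7/6)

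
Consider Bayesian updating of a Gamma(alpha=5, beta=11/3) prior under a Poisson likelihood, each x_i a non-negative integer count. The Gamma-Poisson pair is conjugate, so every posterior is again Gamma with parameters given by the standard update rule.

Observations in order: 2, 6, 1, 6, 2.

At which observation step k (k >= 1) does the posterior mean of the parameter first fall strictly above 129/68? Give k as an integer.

k = 2

obs 1: x=2 → posterior Gamma(7, 14/3)
obs 2: x=6 → posterior Gamma(13, 17/3)
obs 3: x=1 → posterior Gamma(14, 20/3)
obs 4: x=6 → posterior Gamma(20, 23/3)
obs 5: x=2 → posterior Gamma(22, 26/3)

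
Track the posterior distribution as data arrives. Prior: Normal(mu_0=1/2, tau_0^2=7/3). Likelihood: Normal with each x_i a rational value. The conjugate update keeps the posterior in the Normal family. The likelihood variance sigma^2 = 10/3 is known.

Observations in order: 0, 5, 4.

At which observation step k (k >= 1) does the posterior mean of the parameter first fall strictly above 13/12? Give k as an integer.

obs 1: x=0 → posterior Normal(5/17, 70/51)
obs 2: x=5 → posterior Normal(5/3, 35/36)
obs 3: x=4 → posterior Normal(68/31, 70/93)

k = 2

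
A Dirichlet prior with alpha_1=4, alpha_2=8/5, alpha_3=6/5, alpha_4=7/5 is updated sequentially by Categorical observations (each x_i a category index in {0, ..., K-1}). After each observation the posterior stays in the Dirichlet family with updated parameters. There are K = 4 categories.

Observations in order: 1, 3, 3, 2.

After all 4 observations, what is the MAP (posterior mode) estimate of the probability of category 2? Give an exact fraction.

obs 1: x=1 → posterior Dirichlet(4, 13/5, 6/5, 7/5)
obs 2: x=3 → posterior Dirichlet(4, 13/5, 6/5, 12/5)
obs 3: x=3 → posterior Dirichlet(4, 13/5, 6/5, 17/5)
obs 4: x=2 → posterior Dirichlet(4, 13/5, 11/5, 17/5)

6/41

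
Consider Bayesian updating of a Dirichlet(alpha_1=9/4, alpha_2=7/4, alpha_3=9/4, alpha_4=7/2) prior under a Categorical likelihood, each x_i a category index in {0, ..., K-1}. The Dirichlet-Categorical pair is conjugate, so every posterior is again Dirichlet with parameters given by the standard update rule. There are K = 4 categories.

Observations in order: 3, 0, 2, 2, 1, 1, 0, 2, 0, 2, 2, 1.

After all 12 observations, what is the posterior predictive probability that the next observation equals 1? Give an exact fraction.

19/87

obs 1: x=3 → posterior Dirichlet(9/4, 7/4, 9/4, 9/2)
obs 2: x=0 → posterior Dirichlet(13/4, 7/4, 9/4, 9/2)
obs 3: x=2 → posterior Dirichlet(13/4, 7/4, 13/4, 9/2)
obs 4: x=2 → posterior Dirichlet(13/4, 7/4, 17/4, 9/2)
obs 5: x=1 → posterior Dirichlet(13/4, 11/4, 17/4, 9/2)
obs 6: x=1 → posterior Dirichlet(13/4, 15/4, 17/4, 9/2)
obs 7: x=0 → posterior Dirichlet(17/4, 15/4, 17/4, 9/2)
obs 8: x=2 → posterior Dirichlet(17/4, 15/4, 21/4, 9/2)
obs 9: x=0 → posterior Dirichlet(21/4, 15/4, 21/4, 9/2)
obs 10: x=2 → posterior Dirichlet(21/4, 15/4, 25/4, 9/2)
obs 11: x=2 → posterior Dirichlet(21/4, 15/4, 29/4, 9/2)
obs 12: x=1 → posterior Dirichlet(21/4, 19/4, 29/4, 9/2)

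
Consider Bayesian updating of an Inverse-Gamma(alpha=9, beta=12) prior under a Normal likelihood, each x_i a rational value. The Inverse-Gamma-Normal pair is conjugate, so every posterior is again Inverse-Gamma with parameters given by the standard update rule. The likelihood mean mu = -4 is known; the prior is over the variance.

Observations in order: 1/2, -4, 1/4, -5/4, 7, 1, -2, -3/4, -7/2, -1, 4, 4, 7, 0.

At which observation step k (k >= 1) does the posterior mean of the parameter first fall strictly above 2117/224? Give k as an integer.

obs 1: x=1/2 → posterior Inverse-Gamma(19/2, 177/8)
obs 2: x=-4 → posterior Inverse-Gamma(10, 177/8)
obs 3: x=1/4 → posterior Inverse-Gamma(21/2, 997/32)
obs 4: x=-5/4 → posterior Inverse-Gamma(11, 559/16)
obs 5: x=7 → posterior Inverse-Gamma(23/2, 1527/16)
obs 6: x=1 → posterior Inverse-Gamma(12, 1727/16)
obs 7: x=-2 → posterior Inverse-Gamma(25/2, 1759/16)
obs 8: x=-3/4 → posterior Inverse-Gamma(13, 3687/32)
obs 9: x=-7/2 → posterior Inverse-Gamma(27/2, 3691/32)
obs 10: x=-1 → posterior Inverse-Gamma(14, 3835/32)
obs 11: x=4 → posterior Inverse-Gamma(29/2, 4859/32)
obs 12: x=4 → posterior Inverse-Gamma(15, 5883/32)
obs 13: x=7 → posterior Inverse-Gamma(31/2, 7819/32)
obs 14: x=0 → posterior Inverse-Gamma(16, 8075/32)

k = 6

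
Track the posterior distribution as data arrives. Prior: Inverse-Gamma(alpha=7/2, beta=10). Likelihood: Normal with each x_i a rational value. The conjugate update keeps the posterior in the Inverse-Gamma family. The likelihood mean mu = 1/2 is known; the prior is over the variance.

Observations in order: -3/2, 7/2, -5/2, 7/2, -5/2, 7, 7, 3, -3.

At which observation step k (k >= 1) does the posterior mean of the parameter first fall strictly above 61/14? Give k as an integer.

obs 1: x=-3/2 → posterior Inverse-Gamma(4, 12)
obs 2: x=7/2 → posterior Inverse-Gamma(9/2, 33/2)
obs 3: x=-5/2 → posterior Inverse-Gamma(5, 21)
obs 4: x=7/2 → posterior Inverse-Gamma(11/2, 51/2)
obs 5: x=-5/2 → posterior Inverse-Gamma(6, 30)
obs 6: x=7 → posterior Inverse-Gamma(13/2, 409/8)
obs 7: x=7 → posterior Inverse-Gamma(7, 289/4)
obs 8: x=3 → posterior Inverse-Gamma(15/2, 603/8)
obs 9: x=-3 → posterior Inverse-Gamma(8, 163/2)

k = 2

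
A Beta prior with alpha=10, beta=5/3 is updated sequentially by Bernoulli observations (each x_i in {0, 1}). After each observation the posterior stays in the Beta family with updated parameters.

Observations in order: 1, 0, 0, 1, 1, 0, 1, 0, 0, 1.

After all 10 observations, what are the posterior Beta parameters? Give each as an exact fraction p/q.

obs 1: x=1 → posterior Beta(11, 5/3)
obs 2: x=0 → posterior Beta(11, 8/3)
obs 3: x=0 → posterior Beta(11, 11/3)
obs 4: x=1 → posterior Beta(12, 11/3)
obs 5: x=1 → posterior Beta(13, 11/3)
obs 6: x=0 → posterior Beta(13, 14/3)
obs 7: x=1 → posterior Beta(14, 14/3)
obs 8: x=0 → posterior Beta(14, 17/3)
obs 9: x=0 → posterior Beta(14, 20/3)
obs 10: x=1 → posterior Beta(15, 20/3)

alpha=15, beta=20/3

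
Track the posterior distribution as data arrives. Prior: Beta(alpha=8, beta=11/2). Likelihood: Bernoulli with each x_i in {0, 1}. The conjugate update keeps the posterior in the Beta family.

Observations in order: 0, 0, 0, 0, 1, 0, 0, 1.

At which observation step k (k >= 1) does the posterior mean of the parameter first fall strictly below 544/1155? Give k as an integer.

k = 4

obs 1: x=0 → posterior Beta(8, 13/2)
obs 2: x=0 → posterior Beta(8, 15/2)
obs 3: x=0 → posterior Beta(8, 17/2)
obs 4: x=0 → posterior Beta(8, 19/2)
obs 5: x=1 → posterior Beta(9, 19/2)
obs 6: x=0 → posterior Beta(9, 21/2)
obs 7: x=0 → posterior Beta(9, 23/2)
obs 8: x=1 → posterior Beta(10, 23/2)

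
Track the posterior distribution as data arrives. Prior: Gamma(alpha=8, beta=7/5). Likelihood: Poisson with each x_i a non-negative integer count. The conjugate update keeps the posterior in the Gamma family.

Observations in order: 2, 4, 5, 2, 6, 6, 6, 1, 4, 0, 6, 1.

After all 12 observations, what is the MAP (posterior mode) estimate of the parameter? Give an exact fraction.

250/67

obs 1: x=2 → posterior Gamma(10, 12/5)
obs 2: x=4 → posterior Gamma(14, 17/5)
obs 3: x=5 → posterior Gamma(19, 22/5)
obs 4: x=2 → posterior Gamma(21, 27/5)
obs 5: x=6 → posterior Gamma(27, 32/5)
obs 6: x=6 → posterior Gamma(33, 37/5)
obs 7: x=6 → posterior Gamma(39, 42/5)
obs 8: x=1 → posterior Gamma(40, 47/5)
obs 9: x=4 → posterior Gamma(44, 52/5)
obs 10: x=0 → posterior Gamma(44, 57/5)
obs 11: x=6 → posterior Gamma(50, 62/5)
obs 12: x=1 → posterior Gamma(51, 67/5)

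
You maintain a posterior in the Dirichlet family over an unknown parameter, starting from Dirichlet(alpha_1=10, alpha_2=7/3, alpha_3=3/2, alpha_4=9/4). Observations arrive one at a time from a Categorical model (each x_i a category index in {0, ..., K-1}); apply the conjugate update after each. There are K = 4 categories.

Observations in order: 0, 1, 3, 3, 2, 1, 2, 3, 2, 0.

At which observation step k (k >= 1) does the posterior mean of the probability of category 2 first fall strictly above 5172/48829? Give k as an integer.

obs 1: x=0 → posterior Dirichlet(11, 7/3, 3/2, 9/4)
obs 2: x=1 → posterior Dirichlet(11, 10/3, 3/2, 9/4)
obs 3: x=3 → posterior Dirichlet(11, 10/3, 3/2, 13/4)
obs 4: x=3 → posterior Dirichlet(11, 10/3, 3/2, 17/4)
obs 5: x=2 → posterior Dirichlet(11, 10/3, 5/2, 17/4)
obs 6: x=1 → posterior Dirichlet(11, 13/3, 5/2, 17/4)
obs 7: x=2 → posterior Dirichlet(11, 13/3, 7/2, 17/4)
obs 8: x=3 → posterior Dirichlet(11, 13/3, 7/2, 21/4)
obs 9: x=2 → posterior Dirichlet(11, 13/3, 9/2, 21/4)
obs 10: x=0 → posterior Dirichlet(12, 13/3, 9/2, 21/4)

k = 5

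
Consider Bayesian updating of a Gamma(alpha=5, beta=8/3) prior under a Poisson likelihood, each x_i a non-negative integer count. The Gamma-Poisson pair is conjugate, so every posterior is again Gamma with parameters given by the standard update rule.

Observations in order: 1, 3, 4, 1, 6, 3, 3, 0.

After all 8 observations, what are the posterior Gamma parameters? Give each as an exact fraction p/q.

alpha=26, beta=32/3

obs 1: x=1 → posterior Gamma(6, 11/3)
obs 2: x=3 → posterior Gamma(9, 14/3)
obs 3: x=4 → posterior Gamma(13, 17/3)
obs 4: x=1 → posterior Gamma(14, 20/3)
obs 5: x=6 → posterior Gamma(20, 23/3)
obs 6: x=3 → posterior Gamma(23, 26/3)
obs 7: x=3 → posterior Gamma(26, 29/3)
obs 8: x=0 → posterior Gamma(26, 32/3)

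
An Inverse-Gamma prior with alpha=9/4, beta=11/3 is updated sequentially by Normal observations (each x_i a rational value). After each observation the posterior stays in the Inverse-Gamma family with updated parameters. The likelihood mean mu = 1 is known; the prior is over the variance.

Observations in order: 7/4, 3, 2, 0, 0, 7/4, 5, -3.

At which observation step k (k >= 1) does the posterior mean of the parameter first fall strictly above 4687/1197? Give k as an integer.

k = 8

obs 1: x=7/4 → posterior Inverse-Gamma(11/4, 379/96)
obs 2: x=3 → posterior Inverse-Gamma(13/4, 571/96)
obs 3: x=2 → posterior Inverse-Gamma(15/4, 619/96)
obs 4: x=0 → posterior Inverse-Gamma(17/4, 667/96)
obs 5: x=0 → posterior Inverse-Gamma(19/4, 715/96)
obs 6: x=7/4 → posterior Inverse-Gamma(21/4, 371/48)
obs 7: x=5 → posterior Inverse-Gamma(23/4, 755/48)
obs 8: x=-3 → posterior Inverse-Gamma(25/4, 1139/48)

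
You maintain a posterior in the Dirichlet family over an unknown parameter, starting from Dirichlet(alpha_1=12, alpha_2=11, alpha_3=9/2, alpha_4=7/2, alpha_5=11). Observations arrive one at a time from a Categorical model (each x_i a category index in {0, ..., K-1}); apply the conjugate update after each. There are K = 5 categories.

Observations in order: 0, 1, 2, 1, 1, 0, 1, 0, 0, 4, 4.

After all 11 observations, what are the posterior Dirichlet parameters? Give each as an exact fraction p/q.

alpha_1=16, alpha_2=15, alpha_3=11/2, alpha_4=7/2, alpha_5=13

obs 1: x=0 → posterior Dirichlet(13, 11, 9/2, 7/2, 11)
obs 2: x=1 → posterior Dirichlet(13, 12, 9/2, 7/2, 11)
obs 3: x=2 → posterior Dirichlet(13, 12, 11/2, 7/2, 11)
obs 4: x=1 → posterior Dirichlet(13, 13, 11/2, 7/2, 11)
obs 5: x=1 → posterior Dirichlet(13, 14, 11/2, 7/2, 11)
obs 6: x=0 → posterior Dirichlet(14, 14, 11/2, 7/2, 11)
obs 7: x=1 → posterior Dirichlet(14, 15, 11/2, 7/2, 11)
obs 8: x=0 → posterior Dirichlet(15, 15, 11/2, 7/2, 11)
obs 9: x=0 → posterior Dirichlet(16, 15, 11/2, 7/2, 11)
obs 10: x=4 → posterior Dirichlet(16, 15, 11/2, 7/2, 12)
obs 11: x=4 → posterior Dirichlet(16, 15, 11/2, 7/2, 13)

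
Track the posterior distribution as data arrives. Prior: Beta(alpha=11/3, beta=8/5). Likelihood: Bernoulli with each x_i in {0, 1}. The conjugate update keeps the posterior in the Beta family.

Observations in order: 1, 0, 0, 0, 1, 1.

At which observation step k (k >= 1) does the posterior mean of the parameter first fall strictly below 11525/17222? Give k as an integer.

obs 1: x=1 → posterior Beta(14/3, 8/5)
obs 2: x=0 → posterior Beta(14/3, 13/5)
obs 3: x=0 → posterior Beta(14/3, 18/5)
obs 4: x=0 → posterior Beta(14/3, 23/5)
obs 5: x=1 → posterior Beta(17/3, 23/5)
obs 6: x=1 → posterior Beta(20/3, 23/5)

k = 2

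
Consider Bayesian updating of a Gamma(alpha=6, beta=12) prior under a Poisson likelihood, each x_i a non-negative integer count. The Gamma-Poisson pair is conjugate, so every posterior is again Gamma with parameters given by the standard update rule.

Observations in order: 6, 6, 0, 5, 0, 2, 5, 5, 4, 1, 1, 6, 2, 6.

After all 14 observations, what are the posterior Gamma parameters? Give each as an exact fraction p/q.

alpha=55, beta=26

obs 1: x=6 → posterior Gamma(12, 13)
obs 2: x=6 → posterior Gamma(18, 14)
obs 3: x=0 → posterior Gamma(18, 15)
obs 4: x=5 → posterior Gamma(23, 16)
obs 5: x=0 → posterior Gamma(23, 17)
obs 6: x=2 → posterior Gamma(25, 18)
obs 7: x=5 → posterior Gamma(30, 19)
obs 8: x=5 → posterior Gamma(35, 20)
obs 9: x=4 → posterior Gamma(39, 21)
obs 10: x=1 → posterior Gamma(40, 22)
obs 11: x=1 → posterior Gamma(41, 23)
obs 12: x=6 → posterior Gamma(47, 24)
obs 13: x=2 → posterior Gamma(49, 25)
obs 14: x=6 → posterior Gamma(55, 26)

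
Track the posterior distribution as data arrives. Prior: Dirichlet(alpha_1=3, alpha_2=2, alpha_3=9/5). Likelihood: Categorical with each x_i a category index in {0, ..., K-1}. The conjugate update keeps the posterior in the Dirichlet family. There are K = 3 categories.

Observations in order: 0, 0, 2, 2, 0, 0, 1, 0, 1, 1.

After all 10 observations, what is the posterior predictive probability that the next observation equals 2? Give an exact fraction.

19/84

obs 1: x=0 → posterior Dirichlet(4, 2, 9/5)
obs 2: x=0 → posterior Dirichlet(5, 2, 9/5)
obs 3: x=2 → posterior Dirichlet(5, 2, 14/5)
obs 4: x=2 → posterior Dirichlet(5, 2, 19/5)
obs 5: x=0 → posterior Dirichlet(6, 2, 19/5)
obs 6: x=0 → posterior Dirichlet(7, 2, 19/5)
obs 7: x=1 → posterior Dirichlet(7, 3, 19/5)
obs 8: x=0 → posterior Dirichlet(8, 3, 19/5)
obs 9: x=1 → posterior Dirichlet(8, 4, 19/5)
obs 10: x=1 → posterior Dirichlet(8, 5, 19/5)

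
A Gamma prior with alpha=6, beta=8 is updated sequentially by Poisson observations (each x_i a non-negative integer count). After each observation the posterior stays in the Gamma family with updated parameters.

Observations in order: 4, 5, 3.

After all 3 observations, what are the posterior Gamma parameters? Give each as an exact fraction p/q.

alpha=18, beta=11

obs 1: x=4 → posterior Gamma(10, 9)
obs 2: x=5 → posterior Gamma(15, 10)
obs 3: x=3 → posterior Gamma(18, 11)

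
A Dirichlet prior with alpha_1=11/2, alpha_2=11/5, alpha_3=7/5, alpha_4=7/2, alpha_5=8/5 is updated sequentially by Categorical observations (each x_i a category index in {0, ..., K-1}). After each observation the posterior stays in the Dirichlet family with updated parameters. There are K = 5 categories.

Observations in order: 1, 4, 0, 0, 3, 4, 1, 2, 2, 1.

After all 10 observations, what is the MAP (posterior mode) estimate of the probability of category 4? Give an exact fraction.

13/96

obs 1: x=1 → posterior Dirichlet(11/2, 16/5, 7/5, 7/2, 8/5)
obs 2: x=4 → posterior Dirichlet(11/2, 16/5, 7/5, 7/2, 13/5)
obs 3: x=0 → posterior Dirichlet(13/2, 16/5, 7/5, 7/2, 13/5)
obs 4: x=0 → posterior Dirichlet(15/2, 16/5, 7/5, 7/2, 13/5)
obs 5: x=3 → posterior Dirichlet(15/2, 16/5, 7/5, 9/2, 13/5)
obs 6: x=4 → posterior Dirichlet(15/2, 16/5, 7/5, 9/2, 18/5)
obs 7: x=1 → posterior Dirichlet(15/2, 21/5, 7/5, 9/2, 18/5)
obs 8: x=2 → posterior Dirichlet(15/2, 21/5, 12/5, 9/2, 18/5)
obs 9: x=2 → posterior Dirichlet(15/2, 21/5, 17/5, 9/2, 18/5)
obs 10: x=1 → posterior Dirichlet(15/2, 26/5, 17/5, 9/2, 18/5)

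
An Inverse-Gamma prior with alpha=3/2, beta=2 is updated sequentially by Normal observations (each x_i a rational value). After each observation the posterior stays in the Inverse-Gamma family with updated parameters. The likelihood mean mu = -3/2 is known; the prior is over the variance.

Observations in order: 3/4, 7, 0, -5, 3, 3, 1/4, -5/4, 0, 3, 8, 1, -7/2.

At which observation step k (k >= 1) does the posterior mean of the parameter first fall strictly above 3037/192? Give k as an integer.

obs 1: x=3/4 → posterior Inverse-Gamma(2, 145/32)
obs 2: x=7 → posterior Inverse-Gamma(5/2, 1301/32)
obs 3: x=0 → posterior Inverse-Gamma(3, 1337/32)
obs 4: x=-5 → posterior Inverse-Gamma(7/2, 1533/32)
obs 5: x=3 → posterior Inverse-Gamma(4, 1857/32)
obs 6: x=3 → posterior Inverse-Gamma(9/2, 2181/32)
obs 7: x=1/4 → posterior Inverse-Gamma(5, 1115/16)
obs 8: x=-5/4 → posterior Inverse-Gamma(11/2, 2231/32)
obs 9: x=0 → posterior Inverse-Gamma(6, 2267/32)
obs 10: x=3 → posterior Inverse-Gamma(13/2, 2591/32)
obs 11: x=8 → posterior Inverse-Gamma(7, 4035/32)
obs 12: x=1 → posterior Inverse-Gamma(15/2, 4135/32)
obs 13: x=-7/2 → posterior Inverse-Gamma(8, 4199/32)

k = 2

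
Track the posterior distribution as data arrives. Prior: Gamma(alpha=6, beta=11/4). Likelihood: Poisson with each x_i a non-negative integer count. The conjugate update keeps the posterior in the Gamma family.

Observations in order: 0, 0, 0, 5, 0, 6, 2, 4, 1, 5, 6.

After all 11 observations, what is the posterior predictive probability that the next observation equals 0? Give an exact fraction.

obs 1: x=0 → posterior Gamma(6, 15/4)
obs 2: x=0 → posterior Gamma(6, 19/4)
obs 3: x=0 → posterior Gamma(6, 23/4)
obs 4: x=5 → posterior Gamma(11, 27/4)
obs 5: x=0 → posterior Gamma(11, 31/4)
obs 6: x=6 → posterior Gamma(17, 35/4)
obs 7: x=2 → posterior Gamma(19, 39/4)
obs 8: x=4 → posterior Gamma(23, 43/4)
obs 9: x=1 → posterior Gamma(24, 47/4)
obs 10: x=5 → posterior Gamma(29, 51/4)
obs 11: x=6 → posterior Gamma(35, 55/4)

8178885574471277606968109913151143267168663442134857177734375/95459775237755737621338725014782065383378126725244598909180099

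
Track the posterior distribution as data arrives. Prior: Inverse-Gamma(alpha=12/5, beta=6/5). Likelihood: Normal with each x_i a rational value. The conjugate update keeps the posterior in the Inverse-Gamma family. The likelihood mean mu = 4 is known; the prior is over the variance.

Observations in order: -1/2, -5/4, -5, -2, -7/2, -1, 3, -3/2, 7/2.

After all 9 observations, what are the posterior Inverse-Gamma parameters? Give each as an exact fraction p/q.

alpha=69/10, beta=22397/160

obs 1: x=-1/2 → posterior Inverse-Gamma(29/10, 453/40)
obs 2: x=-5/4 → posterior Inverse-Gamma(17/5, 4017/160)
obs 3: x=-5 → posterior Inverse-Gamma(39/10, 10497/160)
obs 4: x=-2 → posterior Inverse-Gamma(22/5, 13377/160)
obs 5: x=-7/2 → posterior Inverse-Gamma(49/10, 17877/160)
obs 6: x=-1 → posterior Inverse-Gamma(27/5, 19877/160)
obs 7: x=3 → posterior Inverse-Gamma(59/10, 19957/160)
obs 8: x=-3/2 → posterior Inverse-Gamma(32/5, 22377/160)
obs 9: x=7/2 → posterior Inverse-Gamma(69/10, 22397/160)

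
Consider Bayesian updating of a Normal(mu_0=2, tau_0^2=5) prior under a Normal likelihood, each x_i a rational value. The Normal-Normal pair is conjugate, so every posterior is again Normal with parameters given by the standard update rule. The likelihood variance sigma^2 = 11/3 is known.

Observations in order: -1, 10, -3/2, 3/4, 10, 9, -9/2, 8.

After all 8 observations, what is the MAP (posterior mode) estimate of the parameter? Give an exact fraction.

obs 1: x=-1 → posterior Normal(7/26, 55/26)
obs 2: x=10 → posterior Normal(157/41, 55/41)
obs 3: x=-3/2 → posterior Normal(269/112, 55/56)
obs 4: x=3/4 → posterior Normal(583/284, 55/71)
obs 5: x=10 → posterior Normal(1183/344, 55/86)
obs 6: x=9 → posterior Normal(1723/404, 55/101)
obs 7: x=-9/2 → posterior Normal(1453/464, 55/116)
obs 8: x=8 → posterior Normal(1933/524, 55/131)

1933/524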